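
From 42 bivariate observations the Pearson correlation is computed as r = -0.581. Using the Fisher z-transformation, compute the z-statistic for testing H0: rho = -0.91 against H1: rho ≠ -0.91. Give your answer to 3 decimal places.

z_r = atanh(-0.581) = -0.663971,  z_0 = atanh(-0.91) = -1.527524
SE = 1/√(n−3) = 1/√39 = 0.160128
z = (z_r − z_0)/SE = (-0.663971 − (-1.527524)) / 0.160128 = 0.863553 / 0.160128 = 5.393

5.393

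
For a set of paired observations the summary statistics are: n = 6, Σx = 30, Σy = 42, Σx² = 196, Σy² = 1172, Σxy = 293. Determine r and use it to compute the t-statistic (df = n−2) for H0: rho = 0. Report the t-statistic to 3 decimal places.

0.907

S_xy = nΣxy − ΣxΣy = 6·293 − 30·42 = 1758 − 1260 = 498
S_xx = nΣx² − (Σx)² = 6·196 − 30² = 1176 − 900 = 276
S_yy = nΣy² − (Σy)² = 6·1172 − 42² = 7032 − 1764 = 5268
r = S_xy / √(S_xx·S_yy) = 498 / √(276·5268) = 498 / √1453968 = 498 / 1205.8060 = 0.4130
t = r·√(n−2)/√(1−r²) = 0.4130·√4 / √(1−0.170569) = 0.826000 / 0.910731 = 0.907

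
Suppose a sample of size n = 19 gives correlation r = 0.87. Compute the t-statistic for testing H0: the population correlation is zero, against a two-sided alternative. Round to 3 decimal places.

7.275

1 − r² = 1 − 0.7569 = 0.2431;  √(1−r²) = 0.493052
√(n−2) = √17 = 4.123106
t = r·√(n−2)/√(1−r²) = 0.87 · 4.123106 / 0.493052 = 7.275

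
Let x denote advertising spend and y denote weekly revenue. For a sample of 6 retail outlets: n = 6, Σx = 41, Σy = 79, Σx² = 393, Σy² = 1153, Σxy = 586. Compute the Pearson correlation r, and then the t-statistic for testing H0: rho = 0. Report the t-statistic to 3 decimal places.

S_xy = nΣxy − ΣxΣy = 6·586 − 41·79 = 3516 − 3239 = 277
S_xx = nΣx² − (Σx)² = 6·393 − 41² = 2358 − 1681 = 677
S_yy = nΣy² − (Σy)² = 6·1153 − 79² = 6918 − 6241 = 677
r = S_xy / √(S_xx·S_yy) = 277 / √(677·677) = 277 / √458329 = 277 / 677.0000 = 0.4092
t = r·√(n−2)/√(1−r²) = 0.4092·√4 / √(1−0.167445) = 0.818400 / 0.912445 = 0.897

0.897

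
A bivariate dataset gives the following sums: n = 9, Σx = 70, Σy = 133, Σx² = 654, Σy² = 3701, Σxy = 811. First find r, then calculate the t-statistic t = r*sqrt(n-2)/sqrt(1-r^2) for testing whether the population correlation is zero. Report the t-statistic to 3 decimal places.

-1.579

Numerator: nΣxy − (Σx)(Σy) = 9·811 − (70)(133) = -2011
Denominator: √[(nΣx²−(Σx)²)(nΣy²−(Σy)²)]
  nΣx²−(Σx)² = 9·654 − 4900 = 986;  nΣy²−(Σy)² = 9·3701 − 17689 = 15620
  √(986·15620) = √15401320 = 3924.4516
r = -2011 / 3924.4516 = -0.5124
t = r·√(n−2)/√(1−r²) = -0.5124·√7 / √(1−0.262554) = -1.355683 / 0.858747 = -1.579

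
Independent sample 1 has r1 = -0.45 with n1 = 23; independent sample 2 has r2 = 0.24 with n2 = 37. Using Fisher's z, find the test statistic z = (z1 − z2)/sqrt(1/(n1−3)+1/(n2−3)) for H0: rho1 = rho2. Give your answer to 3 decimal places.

-2.589

z1 = atanh(-0.45) = -0.484700,  z2 = atanh(0.24) = 0.244774
SE = √(1/(n1−3) + 1/(n2−3)) = √(1/20 + 1/34) = √(0.0500000 + 0.0294118) = √0.0794118 = 0.281801
z = (z1 − z2)/SE = (-0.484700 − 0.244774) / 0.281801 = -0.729474 / 0.281801 = -2.589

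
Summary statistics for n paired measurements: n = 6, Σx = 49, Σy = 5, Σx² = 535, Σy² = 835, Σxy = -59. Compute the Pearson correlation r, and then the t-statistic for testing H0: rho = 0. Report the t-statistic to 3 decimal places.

-0.625

Numerator: nΣxy − (Σx)(Σy) = 6·(-59) − (49)(5) = -599
Denominator: √[(nΣx²−(Σx)²)(nΣy²−(Σy)²)]
  nΣx²−(Σx)² = 6·535 − 2401 = 809;  nΣy²−(Σy)² = 6·835 − 25 = 4985
  √(809·4985) = √4032865 = 2008.1994
r = -599 / 2008.1994 = -0.2983
t = r·√(n−2)/√(1−r²) = -0.2983·√4 / √(1−0.088983) = -0.596600 / 0.954472 = -0.625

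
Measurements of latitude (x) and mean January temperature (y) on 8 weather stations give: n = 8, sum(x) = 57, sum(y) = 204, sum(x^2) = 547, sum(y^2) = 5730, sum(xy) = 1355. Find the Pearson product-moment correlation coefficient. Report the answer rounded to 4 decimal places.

-0.3612

Numerator: nΣxy − (Σx)(Σy) = 8·1355 − (57)(204) = -788
Denominator: √[(nΣx²−(Σx)²)(nΣy²−(Σy)²)]
  nΣx²−(Σx)² = 8·547 − 3249 = 1127;  nΣy²−(Σy)² = 8·5730 − 41616 = 4224
  √(1127·4224) = √4760448 = 2181.8451
r = -788 / 2181.8451 = -0.3612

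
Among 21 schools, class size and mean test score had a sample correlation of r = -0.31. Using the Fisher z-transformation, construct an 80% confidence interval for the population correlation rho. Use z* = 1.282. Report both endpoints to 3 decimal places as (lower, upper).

(-0.553, -0.018)

z_r = atanh(-0.31) = -0.320545;  SE = 1/√(n−3) = 1/√18 = 0.235702
z-limits: -0.320545 ± 1.282·0.235702 = -0.320545 ± 0.302170 = [-0.622715, -0.018375]
ρ-limits: (tanh -0.622715, tanh -0.018375) = (-0.553, -0.018)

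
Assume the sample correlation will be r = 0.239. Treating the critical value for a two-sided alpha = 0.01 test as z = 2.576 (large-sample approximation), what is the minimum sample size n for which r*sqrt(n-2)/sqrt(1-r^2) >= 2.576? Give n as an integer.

112

Need r·√(n−2)/√(1−r²) ≥ 2.576
√(n−2) ≥ 2.576·√(1−0.057121) / 0.239 = 2.576·0.971020 / 0.239 = 10.4659
n−2 ≥ 109.5351  ⇒  n ≥ 111.5351
Smallest integer n = 112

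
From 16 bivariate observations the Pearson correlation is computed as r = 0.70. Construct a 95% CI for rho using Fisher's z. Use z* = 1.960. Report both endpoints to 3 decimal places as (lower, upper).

(0.313, 0.888)

z_r = atanh(0.70) = 0.867301;  SE = 1/√(n−3) = 1/√13 = 0.277350
z-limits: 0.867301 ± 1.960·0.277350 = 0.867301 ± 0.543606 = [0.323695, 1.410907]
ρ-limits: (tanh 0.323695, tanh 1.410907) = (0.313, 0.888)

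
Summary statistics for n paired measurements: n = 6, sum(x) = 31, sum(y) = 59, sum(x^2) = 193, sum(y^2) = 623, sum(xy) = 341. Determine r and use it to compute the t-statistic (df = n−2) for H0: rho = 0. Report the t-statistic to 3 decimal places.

7.294

S_xy = nΣxy − ΣxΣy = 6·341 − 31·59 = 2046 − 1829 = 217
S_xx = nΣx² − (Σx)² = 6·193 − 31² = 1158 − 961 = 197
S_yy = nΣy² − (Σy)² = 6·623 − 59² = 3738 − 3481 = 257
r = S_xy / √(S_xx·S_yy) = 217 / √(197·257) = 217 / √50629 = 217 / 225.0089 = 0.9644
t = r·√(n−2)/√(1−r²) = 0.9644·√4 / √(1−0.930067) = 1.928800 / 0.264448 = 7.294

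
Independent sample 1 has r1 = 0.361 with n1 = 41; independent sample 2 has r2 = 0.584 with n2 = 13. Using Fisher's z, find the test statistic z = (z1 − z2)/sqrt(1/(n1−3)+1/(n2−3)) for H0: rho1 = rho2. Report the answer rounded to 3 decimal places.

z1 = atanh(0.361) = 0.378035,  z2 = atanh(0.584) = 0.668512
SE = √(1/(n1−3) + 1/(n2−3)) = √(1/38 + 1/10) = √(0.0263158 + 0.1000000) = √0.1263158 = 0.355409
z = (z1 − z2)/SE = (0.378035 − 0.668512) / 0.355409 = -0.290477 / 0.355409 = -0.817

-0.817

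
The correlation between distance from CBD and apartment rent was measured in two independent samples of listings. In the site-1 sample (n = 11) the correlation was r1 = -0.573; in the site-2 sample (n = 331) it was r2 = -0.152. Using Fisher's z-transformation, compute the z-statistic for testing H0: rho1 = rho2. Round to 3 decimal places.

-1.394

Fisher z-transforms: z1 = atanh(-0.573) = -0.651978, z2 = atanh(-0.152) = -0.153187; difference d = -0.498791
Var(d) = 1/8 + 1/328 = 0.1250000 + 0.0030488 = 0.1280488
z = d/√Var(d) = -0.498791 / √0.1280488 = -0.498791 / 0.357839 = -1.394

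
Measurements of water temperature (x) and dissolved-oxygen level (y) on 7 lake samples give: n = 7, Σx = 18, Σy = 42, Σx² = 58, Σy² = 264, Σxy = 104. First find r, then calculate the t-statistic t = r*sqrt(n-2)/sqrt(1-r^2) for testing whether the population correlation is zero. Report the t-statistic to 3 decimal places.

Numerator: nΣxy − (Σx)(Σy) = 7·104 − (18)(42) = -28
Denominator: √[(nΣx²−(Σx)²)(nΣy²−(Σy)²)]
  nΣx²−(Σx)² = 7·58 − 324 = 82;  nΣy²−(Σy)² = 7·264 − 1764 = 84
  √(82·84) = √6888 = 82.9940
r = -28 / 82.9940 = -0.3374
t = r·√(n−2)/√(1−r²) = -0.3374·√5 / √(1−0.113839) = -0.754449 / 0.941361 = -0.801

-0.801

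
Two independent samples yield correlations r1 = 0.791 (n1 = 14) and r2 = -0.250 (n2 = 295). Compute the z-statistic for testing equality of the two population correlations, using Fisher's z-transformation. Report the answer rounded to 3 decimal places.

4.329

z1 = atanh(0.791) = 1.074098,  z2 = atanh(-0.250) = -0.255413
SE = √(1/(n1−3) + 1/(n2−3)) = √(1/11 + 1/292) = √(0.0909091 + 0.0034247) = √0.0943338 = 0.307138
z = (z1 − z2)/SE = (1.074098 − (-0.255413)) / 0.307138 = 1.329511 / 0.307138 = 4.329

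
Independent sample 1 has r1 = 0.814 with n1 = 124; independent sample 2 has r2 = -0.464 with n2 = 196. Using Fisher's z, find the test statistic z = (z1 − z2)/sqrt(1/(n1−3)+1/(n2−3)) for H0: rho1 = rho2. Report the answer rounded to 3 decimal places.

14.153

z1 = atanh(0.814) = 1.138771,  z2 = atanh(-0.464) = -0.502397
SE = √(1/(n1−3) + 1/(n2−3)) = √(1/121 + 1/193) = √(0.0082645 + 0.0051813) = √0.0134458 = 0.115956
z = (z1 − z2)/SE = (1.138771 − (-0.502397)) / 0.115956 = 1.641168 / 0.115956 = 14.153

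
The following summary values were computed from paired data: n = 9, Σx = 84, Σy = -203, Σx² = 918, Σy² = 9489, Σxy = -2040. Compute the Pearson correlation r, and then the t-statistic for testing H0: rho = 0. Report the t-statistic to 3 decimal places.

S_xy = nΣxy − ΣxΣy = 9·(-2040) − 84·(-203) = -18360 − (-17052) = -1308
S_xx = nΣx² − (Σx)² = 9·918 − 84² = 8262 − 7056 = 1206
S_yy = nΣy² − (Σy)² = 9·9489 − (-203)² = 85401 − 41209 = 44192
r = S_xy / √(S_xx·S_yy) = -1308 / √(1206·44192) = -1308 / √53295552 = -1308 / 7300.3803 = -0.1792
t = r·√(n−2)/√(1−r²) = -0.1792·√7 / √(1−0.032113) = -0.474119 / 0.983812 = -0.482

-0.482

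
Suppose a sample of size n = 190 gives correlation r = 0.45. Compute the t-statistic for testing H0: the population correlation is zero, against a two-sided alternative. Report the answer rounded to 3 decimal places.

6.909

t = r·√(n−2) / √(1−r²) with r = 0.45, n = 190
  = 0.45·√188 / √(1 − 0.2025)
  = 0.45·13.711309 / 0.893029
  = 6.170089 / 0.893029 = 6.909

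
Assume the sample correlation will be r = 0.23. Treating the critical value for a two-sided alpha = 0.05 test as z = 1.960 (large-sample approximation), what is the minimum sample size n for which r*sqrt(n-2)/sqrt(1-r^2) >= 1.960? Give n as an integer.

Need r·√(n−2)/√(1−r²) ≥ 1.960
√(n−2) ≥ 1.960·√(1−0.0529) / 0.23 = 1.960·0.973191 / 0.23 = 8.2933
n−2 ≥ 68.7788  ⇒  n ≥ 70.7788
Smallest integer n = 71

71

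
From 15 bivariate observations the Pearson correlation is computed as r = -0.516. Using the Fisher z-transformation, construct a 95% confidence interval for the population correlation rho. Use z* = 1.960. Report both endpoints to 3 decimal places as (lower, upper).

(-0.813, -0.005)

Fisher z: z_r = atanh(r) = ½·ln((1+(-0.516))/(1−(-0.516))) = -0.570873
SE(z) = 1/√(n−3) = 1/√12 = 0.288675
95% ⇒ z* = 1.960; margin = 1.960·0.288675 = 0.565803
CI on z-scale: (-1.136676, -0.005070)
Back-transform: tanh(-1.136676) = -0.813292, tanh(-0.005070) = -0.005070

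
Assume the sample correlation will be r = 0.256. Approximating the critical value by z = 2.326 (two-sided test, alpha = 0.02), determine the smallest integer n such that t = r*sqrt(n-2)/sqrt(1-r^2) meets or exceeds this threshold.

80

Need r·√(n−2)/√(1−r²) ≥ 2.326
√(n−2) ≥ 2.326·√(1−0.065536) / 0.256 = 2.326·0.966677 / 0.256 = 8.7832
n−2 ≥ 77.1446  ⇒  n ≥ 79.1446
Smallest integer n = 80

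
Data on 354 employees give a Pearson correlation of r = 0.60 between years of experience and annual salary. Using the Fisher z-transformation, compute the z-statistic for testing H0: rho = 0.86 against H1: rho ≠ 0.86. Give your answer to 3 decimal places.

Fisher z: atanh(0.60) = 0.693147, atanh(0.86) = 1.293345
z = (z_r − z_0)·√(n−3) = (0.693147 − 1.293345)·√351 = -0.600198 · 18.734994 = -11.245

-11.245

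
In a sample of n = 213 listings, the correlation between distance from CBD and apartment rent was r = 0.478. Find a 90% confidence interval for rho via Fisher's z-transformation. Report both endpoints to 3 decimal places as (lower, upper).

Fisher z: z_r = atanh(r) = ½·ln((1+0.478)/(1−0.478)) = 0.520389
SE(z) = 1/√(n−3) = 1/√210 = 0.069007
90% ⇒ z* = 1.645; margin = 1.645·0.069007 = 0.113517
CI on z-scale: (0.406872, 0.633906)
Back-transform: tanh(0.406872) = 0.385814, tanh(0.633906) = 0.560736

(0.386, 0.561)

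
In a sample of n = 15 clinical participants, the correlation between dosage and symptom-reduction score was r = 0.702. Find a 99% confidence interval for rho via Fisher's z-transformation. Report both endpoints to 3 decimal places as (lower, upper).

(0.127, 0.924)

z_r = atanh(0.702) = 0.871233;  SE = 1/√(n−3) = 1/√12 = 0.288675
z-limits: 0.871233 ± 2.576·0.288675 = 0.871233 ± 0.743627 = [0.127606, 1.614860]
ρ-limits: (tanh 0.127606, tanh 1.614860) = (0.127, 0.924)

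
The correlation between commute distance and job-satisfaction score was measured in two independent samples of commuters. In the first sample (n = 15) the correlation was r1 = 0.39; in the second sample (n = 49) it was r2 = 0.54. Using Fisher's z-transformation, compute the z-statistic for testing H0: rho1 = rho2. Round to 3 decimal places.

-0.593

Fisher z-transforms: z1 = atanh(0.39) = 0.411800, z2 = atanh(0.54) = 0.604156; difference d = -0.192356
Var(d) = 1/12 + 1/46 = 0.0833333 + 0.0217391 = 0.1050724
z = d/√Var(d) = -0.192356 / √0.1050724 = -0.192356 / 0.324149 = -0.593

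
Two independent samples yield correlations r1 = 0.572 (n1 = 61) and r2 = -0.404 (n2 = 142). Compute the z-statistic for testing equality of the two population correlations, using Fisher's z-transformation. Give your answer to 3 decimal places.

6.902

z1 = atanh(0.572) = 0.650490,  z2 = atanh(-0.404) = -0.428420
SE = √(1/(n1−3) + 1/(n2−3)) = √(1/58 + 1/139) = √(0.0172414 + 0.0071942) = √0.0244356 = 0.156319
z = (z1 − z2)/SE = (0.650490 − (-0.428420)) / 0.156319 = 1.078910 / 0.156319 = 6.902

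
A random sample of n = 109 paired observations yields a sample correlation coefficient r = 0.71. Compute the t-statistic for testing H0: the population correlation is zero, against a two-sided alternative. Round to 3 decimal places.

t = r·√(n−2) / √(1−r²) with r = 0.71, n = 109
  = 0.71·√107 / √(1 − 0.5041)
  = 0.71·10.344080 / 0.704202
  = 7.344297 / 0.704202 = 10.429

10.429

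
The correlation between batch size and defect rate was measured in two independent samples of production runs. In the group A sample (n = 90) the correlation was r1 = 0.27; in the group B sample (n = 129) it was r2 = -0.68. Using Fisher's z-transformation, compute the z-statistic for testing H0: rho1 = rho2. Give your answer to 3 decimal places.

z1 = atanh(0.27) = 0.276864,  z2 = atanh(-0.68) = -0.829114
SE = √(1/(n1−3) + 1/(n2−3)) = √(1/87 + 1/126) = √(0.0114943 + 0.0079365) = √0.0194308 = 0.139394
z = (z1 − z2)/SE = (0.276864 − (-0.829114)) / 0.139394 = 1.105978 / 0.139394 = 7.934

7.934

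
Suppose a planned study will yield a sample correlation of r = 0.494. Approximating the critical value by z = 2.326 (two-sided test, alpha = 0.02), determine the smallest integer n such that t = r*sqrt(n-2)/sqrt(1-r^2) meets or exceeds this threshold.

19

r√(n−2)/√(1−r²) ≥ 2.326  ⇔  n−2 ≥ (2.326)²·(1−r²)/r²
(1−r²)/r² = (1−0.244036)/0.244036 = 3.0978
n ≥ 2 + 5.410276·3.0978 = 2 + 16.7600 = 18.7600
⌈18.7600⌉ = 19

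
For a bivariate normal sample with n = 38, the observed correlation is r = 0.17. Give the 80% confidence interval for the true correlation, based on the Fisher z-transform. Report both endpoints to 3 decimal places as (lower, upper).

(-0.045, 0.370)

Fisher z: z_r = atanh(r) = ½·ln((1+0.17)/(1−0.17)) = 0.171667
SE(z) = 1/√(n−3) = 1/√35 = 0.169031
80% ⇒ z* = 1.282; margin = 1.282·0.169031 = 0.216698
CI on z-scale: (-0.045031, 0.388365)
Back-transform: tanh(-0.045031) = -0.045001, tanh(0.388365) = 0.369950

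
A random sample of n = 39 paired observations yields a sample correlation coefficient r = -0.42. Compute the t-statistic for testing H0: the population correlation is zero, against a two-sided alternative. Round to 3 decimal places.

1 − r² = 1 − 0.1764 = 0.8236;  √(1−r²) = 0.907524
√(n−2) = √37 = 6.082763
t = r·√(n−2)/√(1−r²) = -0.42 · 6.082763 / 0.907524 = -2.815

-2.815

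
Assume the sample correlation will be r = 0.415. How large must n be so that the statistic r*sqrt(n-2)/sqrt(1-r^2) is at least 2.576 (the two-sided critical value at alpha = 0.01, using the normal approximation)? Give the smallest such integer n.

Need r·√(n−2)/√(1−r²) ≥ 2.576
√(n−2) ≥ 2.576·√(1−0.172225) / 0.415 = 2.576·0.909821 / 0.415 = 5.6475
n−2 ≥ 31.8943  ⇒  n ≥ 33.8943
Smallest integer n = 34

34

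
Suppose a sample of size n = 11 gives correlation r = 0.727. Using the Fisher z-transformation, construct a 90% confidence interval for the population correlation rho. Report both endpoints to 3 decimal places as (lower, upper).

Fisher z: z_r = atanh(r) = ½·ln((1+0.727)/(1−0.727)) = 0.922335
SE(z) = 1/√(n−3) = 1/√8 = 0.353553
90% ⇒ z* = 1.645; margin = 1.645·0.353553 = 0.581595
CI on z-scale: (0.340740, 1.503930)
Back-transform: tanh(0.340740) = 0.328138, tanh(1.503930) = 0.905856

(0.328, 0.906)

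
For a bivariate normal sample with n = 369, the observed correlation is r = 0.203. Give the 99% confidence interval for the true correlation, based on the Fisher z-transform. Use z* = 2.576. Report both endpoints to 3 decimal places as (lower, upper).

Fisher z: z_r = atanh(r) = ½·ln((1+0.203)/(1−0.203)) = 0.205860
SE(z) = 1/√(n−3) = 1/√366 = 0.052271
99% ⇒ z* = 2.576; margin = 2.576·0.052271 = 0.134650
CI on z-scale: (0.071210, 0.340510)
Back-transform: tanh(0.071210) = 0.071090, tanh(0.340510) = 0.327933

(0.071, 0.328)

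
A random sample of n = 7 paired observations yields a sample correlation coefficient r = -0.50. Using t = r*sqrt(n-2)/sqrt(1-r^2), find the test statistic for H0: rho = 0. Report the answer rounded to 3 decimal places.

t = r·√(n−2) / √(1−r²) with r = -0.50, n = 7
  = -0.50·√5 / √(1 − 0.2500)
  = -0.50·2.236068 / 0.866025
  = -1.118034 / 0.866025 = -1.291

-1.291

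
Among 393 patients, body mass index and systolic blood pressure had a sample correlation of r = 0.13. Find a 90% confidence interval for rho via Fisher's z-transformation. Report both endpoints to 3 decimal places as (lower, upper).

(0.047, 0.211)

Fisher z: z_r = atanh(r) = ½·ln((1+0.13)/(1−0.13)) = 0.130740
SE(z) = 1/√(n−3) = 1/√390 = 0.050637
90% ⇒ z* = 1.645; margin = 1.645·0.050637 = 0.083298
CI on z-scale: (0.047442, 0.214038)
Back-transform: tanh(0.047442) = 0.047406, tanh(0.214038) = 0.210828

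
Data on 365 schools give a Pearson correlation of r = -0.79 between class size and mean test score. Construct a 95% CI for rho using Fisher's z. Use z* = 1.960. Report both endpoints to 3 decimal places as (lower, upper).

(-0.826, -0.748)

z_r = atanh(-0.79) = -1.071432;  SE = 1/√(n−3) = 1/√362 = 0.052559
z-limits: -1.071432 ± 1.960·0.052559 = -1.071432 ± 0.103016 = [-1.174448, -0.968416]
ρ-limits: (tanh -1.174448, tanh -0.968416) = (-0.826, -0.748)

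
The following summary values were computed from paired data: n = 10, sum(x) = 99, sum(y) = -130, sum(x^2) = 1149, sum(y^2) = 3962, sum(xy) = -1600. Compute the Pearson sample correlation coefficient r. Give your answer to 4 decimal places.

-0.5053

Numerator: nΣxy − (Σx)(Σy) = 10·(-1600) − (99)(-130) = -3130
Denominator: √[(nΣx²−(Σx)²)(nΣy²−(Σy)²)]
  nΣx²−(Σx)² = 10·1149 − 9801 = 1689;  nΣy²−(Σy)² = 10·3962 − 16900 = 22720
  √(1689·22720) = √38374080 = 6194.6816
r = -3130 / 6194.6816 = -0.5053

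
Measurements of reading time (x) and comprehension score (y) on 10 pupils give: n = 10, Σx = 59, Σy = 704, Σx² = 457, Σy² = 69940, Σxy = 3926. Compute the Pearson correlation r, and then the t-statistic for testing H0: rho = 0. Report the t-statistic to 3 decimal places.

Numerator: nΣxy − (Σx)(Σy) = 10·3926 − (59)(704) = -2276
Denominator: √[(nΣx²−(Σx)²)(nΣy²−(Σy)²)]
  nΣx²−(Σx)² = 10·457 − 3481 = 1089;  nΣy²−(Σy)² = 10·69940 − 495616 = 203784
  √(1089·203784) = √221920776 = 14897.0056
r = -2276 / 14897.0056 = -0.1528
t = r·√(n−2)/√(1−r²) = -0.1528·√8 / √(1−0.023348) = -0.432184 / 0.988257 = -0.437

-0.437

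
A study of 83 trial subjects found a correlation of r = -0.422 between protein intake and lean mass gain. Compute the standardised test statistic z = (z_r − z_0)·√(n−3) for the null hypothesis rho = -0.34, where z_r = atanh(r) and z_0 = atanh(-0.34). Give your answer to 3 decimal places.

-0.859

Fisher z: atanh(-0.422) = -0.450123, atanh(-0.34) = -0.354093
z = (z_r − z_0)·√(n−3) = (-0.450123 − (-0.354093))·√80 = -0.096030 · 8.944272 = -0.859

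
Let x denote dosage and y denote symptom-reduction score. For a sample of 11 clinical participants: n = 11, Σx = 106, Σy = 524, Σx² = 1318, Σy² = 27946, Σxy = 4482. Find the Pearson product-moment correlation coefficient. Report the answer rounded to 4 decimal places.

Numerator: nΣxy − (Σx)(Σy) = 11·4482 − (106)(524) = -6242
Denominator: √[(nΣx²−(Σx)²)(nΣy²−(Σy)²)]
  nΣx²−(Σx)² = 11·1318 − 11236 = 3262;  nΣy²−(Σy)² = 11·27946 − 274576 = 32830
  √(3262·32830) = √107091460 = 10348.5004
r = -6242 / 10348.5004 = -0.6032

-0.6032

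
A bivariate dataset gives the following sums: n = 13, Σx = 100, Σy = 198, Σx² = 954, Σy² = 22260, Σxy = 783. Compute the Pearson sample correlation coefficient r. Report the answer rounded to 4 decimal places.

-0.3925

S_xy = nΣxy − ΣxΣy = 13·783 − 100·198 = 10179 − 19800 = -9621
S_xx = nΣx² − (Σx)² = 13·954 − 100² = 12402 − 10000 = 2402
S_yy = nΣy² − (Σy)² = 13·22260 − 198² = 289380 − 39204 = 250176
r = S_xy / √(S_xx·S_yy) = -9621 / √(2402·250176) = -9621 / √600922752 = -9621 / 24513.7258 = -0.3925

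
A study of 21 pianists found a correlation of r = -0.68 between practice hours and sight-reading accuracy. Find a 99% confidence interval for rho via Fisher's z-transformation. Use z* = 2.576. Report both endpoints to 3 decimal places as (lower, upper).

(-0.893, -0.218)

z_r = atanh(-0.68) = -0.829114;  SE = 1/√(n−3) = 1/√18 = 0.235702
z-limits: -0.829114 ± 2.576·0.235702 = -0.829114 ± 0.607168 = [-1.436282, -0.221946]
ρ-limits: (tanh -1.436282, tanh -0.221946) = (-0.893, -0.218)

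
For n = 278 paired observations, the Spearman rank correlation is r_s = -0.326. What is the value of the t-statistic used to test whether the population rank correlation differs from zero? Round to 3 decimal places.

-5.729

1 − r_s² = 1 − 0.106276 = 0.893724;  √(1−r_s²) = 0.945370
√(n−2) = √276 = 16.613248
t = r_s·√(n−2)/√(1−r_s²) = -0.326 · 16.613248 / 0.945370 = -5.729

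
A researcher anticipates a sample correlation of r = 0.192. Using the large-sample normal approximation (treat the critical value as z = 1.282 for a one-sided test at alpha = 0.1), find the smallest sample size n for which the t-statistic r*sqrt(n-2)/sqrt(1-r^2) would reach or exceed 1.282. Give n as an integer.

45

Need r·√(n−2)/√(1−r²) ≥ 1.282
√(n−2) ≥ 1.282·√(1−0.036864) / 0.192 = 1.282·0.981395 / 0.192 = 6.5529
n−2 ≥ 42.9405  ⇒  n ≥ 44.9405
Smallest integer n = 45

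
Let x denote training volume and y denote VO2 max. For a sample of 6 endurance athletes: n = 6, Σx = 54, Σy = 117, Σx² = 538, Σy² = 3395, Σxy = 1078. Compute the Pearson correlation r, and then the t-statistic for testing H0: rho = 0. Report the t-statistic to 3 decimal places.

0.209

Numerator: nΣxy − (Σx)(Σy) = 6·1078 − (54)(117) = 150
Denominator: √[(nΣx²−(Σx)²)(nΣy²−(Σy)²)]
  nΣx²−(Σx)² = 6·538 − 2916 = 312;  nΣy²−(Σy)² = 6·3395 − 13689 = 6681
  √(312·6681) = √2084472 = 1443.7701
r = 150 / 1443.7701 = 0.1039
t = r·√(n−2)/√(1−r²) = 0.1039·√4 / √(1−0.010795) = 0.207800 / 0.994588 = 0.209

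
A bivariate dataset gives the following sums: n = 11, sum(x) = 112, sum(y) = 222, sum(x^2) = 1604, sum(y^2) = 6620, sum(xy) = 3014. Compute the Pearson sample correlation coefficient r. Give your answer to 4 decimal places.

0.7567

S_xy = nΣxy − ΣxΣy = 11·3014 − 112·222 = 33154 − 24864 = 8290
S_xx = nΣx² − (Σx)² = 11·1604 − 112² = 17644 − 12544 = 5100
S_yy = nΣy² − (Σy)² = 11·6620 − 222² = 72820 − 49284 = 23536
r = S_xy / √(S_xx·S_yy) = 8290 / √(5100·23536) = 8290 / √120033600 = 8290 / 10955.9847 = 0.7567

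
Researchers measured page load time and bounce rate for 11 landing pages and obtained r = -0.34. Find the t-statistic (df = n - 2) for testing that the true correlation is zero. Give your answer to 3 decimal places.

-1.085

1 − r² = 1 − 0.1156 = 0.8844;  √(1−r²) = 0.940425
√(n−2) = √9 = 3.000000
t = r·√(n−2)/√(1−r²) = -0.34 · 3.000000 / 0.940425 = -1.085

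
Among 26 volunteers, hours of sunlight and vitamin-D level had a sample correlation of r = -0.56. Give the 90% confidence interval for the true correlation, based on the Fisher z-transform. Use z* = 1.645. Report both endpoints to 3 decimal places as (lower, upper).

(-0.751, -0.282)

Fisher z: z_r = atanh(r) = ½·ln((1+(-0.56))/(1−(-0.56))) = -0.632833
SE(z) = 1/√(n−3) = 1/√23 = 0.208514
90% ⇒ z* = 1.645; margin = 1.645·0.208514 = 0.343006
CI on z-scale: (-0.975839, -0.289827)
Back-transform: tanh(-0.975839) = -0.751259, tanh(-0.289827) = -0.281976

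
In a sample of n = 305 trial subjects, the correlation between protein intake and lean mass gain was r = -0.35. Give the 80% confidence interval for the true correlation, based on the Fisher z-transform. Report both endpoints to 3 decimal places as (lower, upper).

(-0.413, -0.284)

Fisher z: z_r = atanh(r) = ½·ln((1+(-0.35))/(1−(-0.35))) = -0.365444
SE(z) = 1/√(n−3) = 1/√302 = 0.057544
80% ⇒ z* = 1.282; margin = 1.282·0.057544 = 0.073771
CI on z-scale: (-0.439215, -0.291673)
Back-transform: tanh(-0.439215) = -0.412994, tanh(-0.291673) = -0.283674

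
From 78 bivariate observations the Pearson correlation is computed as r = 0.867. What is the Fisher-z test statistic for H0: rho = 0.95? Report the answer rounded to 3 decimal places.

Fisher z: atanh(0.867) = 1.320870, atanh(0.95) = 1.831781
z = (z_r − z_0)·√(n−3) = (1.320870 − 1.831781)·√75 = -0.510911 · 8.660254 = -4.425

-4.425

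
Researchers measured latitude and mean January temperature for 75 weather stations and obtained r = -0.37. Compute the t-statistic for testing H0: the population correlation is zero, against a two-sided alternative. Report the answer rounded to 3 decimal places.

-3.403

1 − r² = 1 − 0.1369 = 0.8631;  √(1−r²) = 0.929032
√(n−2) = √73 = 8.544004
t = r·√(n−2)/√(1−r²) = -0.37 · 8.544004 / 0.929032 = -3.403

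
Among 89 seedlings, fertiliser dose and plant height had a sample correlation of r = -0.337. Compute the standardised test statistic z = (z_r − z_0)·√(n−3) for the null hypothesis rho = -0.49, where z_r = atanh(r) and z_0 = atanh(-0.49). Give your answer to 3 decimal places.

Fisher z: atanh(-0.337) = -0.350704, atanh(-0.49) = -0.536060
z = (z_r − z_0)·√(n−3) = (-0.350704 − (-0.536060))·√86 = 0.185356 · 9.273618 = 1.719

1.719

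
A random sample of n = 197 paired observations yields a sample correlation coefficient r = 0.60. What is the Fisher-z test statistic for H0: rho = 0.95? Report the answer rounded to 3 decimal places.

z_r = atanh(0.60) = 0.693147,  z_0 = atanh(0.95) = 1.831781
SE = 1/√(n−3) = 1/√194 = 0.071796
z = (z_r − z_0)/SE = (0.693147 − 1.831781) / 0.071796 = -1.138634 / 0.071796 = -15.859

-15.859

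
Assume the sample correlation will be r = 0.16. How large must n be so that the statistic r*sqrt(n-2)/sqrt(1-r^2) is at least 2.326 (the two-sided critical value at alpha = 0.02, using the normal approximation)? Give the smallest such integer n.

r√(n−2)/√(1−r²) ≥ 2.326  ⇔  n−2 ≥ (2.326)²·(1−r²)/r²
(1−r²)/r² = (1−0.0256)/0.0256 = 38.0625
n ≥ 2 + 5.410276·38.0625 = 2 + 205.9286 = 207.9286
⌈207.9286⌉ = 208

208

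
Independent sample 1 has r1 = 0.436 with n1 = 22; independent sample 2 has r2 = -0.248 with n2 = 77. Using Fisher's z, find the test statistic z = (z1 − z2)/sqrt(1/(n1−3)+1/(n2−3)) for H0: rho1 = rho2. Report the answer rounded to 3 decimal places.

Fisher z-transforms: z1 = atanh(0.436) = 0.467281, z2 = atanh(-0.248) = -0.253281; difference d = 0.720562
Var(d) = 1/19 + 1/74 = 0.0526316 + 0.0135135 = 0.0661451
z = d/√Var(d) = 0.720562 / √0.0661451 = 0.720562 / 0.257187 = 2.802

2.802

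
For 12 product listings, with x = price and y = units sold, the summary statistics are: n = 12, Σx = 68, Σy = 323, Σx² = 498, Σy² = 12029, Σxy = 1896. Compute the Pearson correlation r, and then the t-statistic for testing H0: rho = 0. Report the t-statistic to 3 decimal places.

0.341

Numerator: nΣxy − (Σx)(Σy) = 12·1896 − (68)(323) = 788
Denominator: √[(nΣx²−(Σx)²)(nΣy²−(Σy)²)]
  nΣx²−(Σx)² = 12·498 − 4624 = 1352;  nΣy²−(Σy)² = 12·12029 − 104329 = 40019
  √(1352·40019) = √54105688 = 7355.6569
r = 788 / 7355.6569 = 0.1071
t = r·√(n−2)/√(1−r²) = 0.1071·√10 / √(1−0.011470) = 0.338680 / 0.994248 = 0.341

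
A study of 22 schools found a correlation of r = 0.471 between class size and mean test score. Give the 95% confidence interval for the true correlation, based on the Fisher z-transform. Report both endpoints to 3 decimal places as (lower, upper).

(0.062, 0.745)

Fisher z: z_r = atanh(r) = ½·ln((1+0.471)/(1−0.471)) = 0.511355
SE(z) = 1/√(n−3) = 1/√19 = 0.229416
95% ⇒ z* = 1.960; margin = 1.960·0.229416 = 0.449655
CI on z-scale: (0.061700, 0.961010)
Back-transform: tanh(0.061700) = 0.061622, tanh(0.961010) = 0.744727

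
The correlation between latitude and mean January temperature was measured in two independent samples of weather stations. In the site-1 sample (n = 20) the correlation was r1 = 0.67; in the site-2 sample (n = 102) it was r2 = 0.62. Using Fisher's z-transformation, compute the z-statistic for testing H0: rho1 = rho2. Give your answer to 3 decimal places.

0.327

Fisher z-transforms: z1 = atanh(0.67) = 0.810743, z2 = atanh(0.62) = 0.725005; difference d = 0.085738
Var(d) = 1/17 + 1/99 = 0.0588235 + 0.0101010 = 0.0689245
z = d/√Var(d) = 0.085738 / √0.0689245 = 0.085738 / 0.262535 = 0.327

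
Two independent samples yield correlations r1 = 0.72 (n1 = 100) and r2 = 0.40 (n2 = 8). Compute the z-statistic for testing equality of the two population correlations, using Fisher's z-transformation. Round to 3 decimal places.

1.055

Fisher z-transforms: z1 = atanh(0.72) = 0.907645, z2 = atanh(0.40) = 0.423649; difference d = 0.483996
Var(d) = 1/97 + 1/5 = 0.0103093 + 0.2000000 = 0.2103093
z = d/√Var(d) = 0.483996 / √0.2103093 = 0.483996 / 0.458595 = 1.055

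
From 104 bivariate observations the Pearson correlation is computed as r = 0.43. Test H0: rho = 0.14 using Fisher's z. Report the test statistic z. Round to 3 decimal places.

3.206

z_r = atanh(0.43) = 0.459897,  z_0 = atanh(0.14) = 0.140926
SE = 1/√(n−3) = 1/√101 = 0.099504
z = (z_r − z_0)/SE = (0.459897 − 0.140926) / 0.099504 = 0.318971 / 0.099504 = 3.206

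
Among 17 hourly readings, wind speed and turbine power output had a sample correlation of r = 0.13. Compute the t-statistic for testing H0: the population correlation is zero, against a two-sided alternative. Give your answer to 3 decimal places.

t = r·√(n−2) / √(1−r²) with r = 0.13, n = 17
  = 0.13·√15 / √(1 − 0.0169)
  = 0.13·3.872983 / 0.991514
  = 0.503488 / 0.991514 = 0.508

0.508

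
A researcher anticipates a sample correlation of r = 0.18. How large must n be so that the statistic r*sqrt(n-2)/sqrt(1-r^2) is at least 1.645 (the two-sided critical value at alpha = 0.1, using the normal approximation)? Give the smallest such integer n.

r√(n−2)/√(1−r²) ≥ 1.645  ⇔  n−2 ≥ (1.645)²·(1−r²)/r²
(1−r²)/r² = (1−0.0324)/0.0324 = 29.8642
n ≥ 2 + 2.706025·29.8642 = 2 + 80.8133 = 82.8133
⌈82.8133⌉ = 83

83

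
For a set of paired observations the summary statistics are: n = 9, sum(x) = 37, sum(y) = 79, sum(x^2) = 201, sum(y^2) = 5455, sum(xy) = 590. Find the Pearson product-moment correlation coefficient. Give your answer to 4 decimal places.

0.5497

Numerator: nΣxy − (Σx)(Σy) = 9·590 − (37)(79) = 2387
Denominator: √[(nΣx²−(Σx)²)(nΣy²−(Σy)²)]
  nΣx²−(Σx)² = 9·201 − 1369 = 440;  nΣy²−(Σy)² = 9·5455 − 6241 = 42854
  √(440·42854) = √18855760 = 4342.3220
r = 2387 / 4342.3220 = 0.5497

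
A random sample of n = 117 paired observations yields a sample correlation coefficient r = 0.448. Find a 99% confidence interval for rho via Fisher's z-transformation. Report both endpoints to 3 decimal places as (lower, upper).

(0.236, 0.619)

z_r = atanh(0.448) = 0.482195;  SE = 1/√(n−3) = 1/√114 = 0.093659
z-limits: 0.482195 ± 2.576·0.093659 = 0.482195 ± 0.241266 = [0.240929, 0.723461]
ρ-limits: (tanh 0.240929, tanh 0.723461) = (0.236, 0.619)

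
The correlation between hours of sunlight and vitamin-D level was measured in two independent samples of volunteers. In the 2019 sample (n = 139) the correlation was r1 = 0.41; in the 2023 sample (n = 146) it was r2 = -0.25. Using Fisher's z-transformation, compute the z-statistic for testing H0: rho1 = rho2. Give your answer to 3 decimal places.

5.769

Fisher z-transforms: z1 = atanh(0.41) = 0.435611, z2 = atanh(-0.25) = -0.255413; difference d = 0.691024
Var(d) = 1/136 + 1/143 = 0.0073529 + 0.0069930 = 0.0143459
z = d/√Var(d) = 0.691024 / √0.0143459 = 0.691024 / 0.119774 = 5.769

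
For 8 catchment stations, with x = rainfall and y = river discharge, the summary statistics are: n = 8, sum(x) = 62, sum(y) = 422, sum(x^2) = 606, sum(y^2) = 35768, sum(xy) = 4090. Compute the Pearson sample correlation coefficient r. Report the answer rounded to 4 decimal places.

0.6294

S_xy = nΣxy − ΣxΣy = 8·4090 − 62·422 = 32720 − 26164 = 6556
S_xx = nΣx² − (Σx)² = 8·606 − 62² = 4848 − 3844 = 1004
S_yy = nΣy² − (Σy)² = 8·35768 − 422² = 286144 − 178084 = 108060
r = S_xy / √(S_xx·S_yy) = 6556 / √(1004·108060) = 6556 / √108492240 = 6556 / 10415.9608 = 0.6294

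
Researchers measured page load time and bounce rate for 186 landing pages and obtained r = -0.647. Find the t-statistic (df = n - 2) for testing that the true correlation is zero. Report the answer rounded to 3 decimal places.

-11.510

t = r·√(n−2) / √(1−r²) with r = -0.647, n = 186
  = -0.647·√184 / √(1 − 0.418609)
  = -0.647·13.564660 / 0.762490
  = -8.776335 / 0.762490 = -11.510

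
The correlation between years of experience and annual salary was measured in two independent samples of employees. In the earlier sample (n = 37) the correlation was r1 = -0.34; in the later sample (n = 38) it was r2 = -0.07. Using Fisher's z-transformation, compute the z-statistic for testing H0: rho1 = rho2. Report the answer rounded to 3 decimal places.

Fisher z-transforms: z1 = atanh(-0.34) = -0.354093, z2 = atanh(-0.07) = -0.070115; difference d = -0.283978
Var(d) = 1/34 + 1/35 = 0.0294118 + 0.0285714 = 0.0579832
z = d/√Var(d) = -0.283978 / √0.0579832 = -0.283978 / 0.240797 = -1.179

-1.179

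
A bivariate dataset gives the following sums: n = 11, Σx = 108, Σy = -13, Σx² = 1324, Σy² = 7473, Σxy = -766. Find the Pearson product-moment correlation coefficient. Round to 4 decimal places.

-0.4553

Numerator: nΣxy − (Σx)(Σy) = 11·(-766) − (108)(-13) = -7022
Denominator: √[(nΣx²−(Σx)²)(nΣy²−(Σy)²)]
  nΣx²−(Σx)² = 11·1324 − 11664 = 2900;  nΣy²−(Σy)² = 11·7473 − 169 = 82034
  √(2900·82034) = √237898600 = 15423.9619
r = -7022 / 15423.9619 = -0.4553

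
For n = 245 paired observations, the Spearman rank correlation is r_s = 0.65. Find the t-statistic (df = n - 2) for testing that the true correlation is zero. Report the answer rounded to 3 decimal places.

t = r_s·√(n−2) / √(1−r_s²) with r_s = 0.65, n = 245
  = 0.65·√243 / √(1 − 0.4225)
  = 0.65·15.588457 / 0.759934
  = 10.132497 / 0.759934 = 13.333

13.333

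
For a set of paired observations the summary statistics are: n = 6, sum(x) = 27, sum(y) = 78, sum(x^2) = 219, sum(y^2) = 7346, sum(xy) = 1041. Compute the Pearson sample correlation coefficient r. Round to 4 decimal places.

S_xy = nΣxy − ΣxΣy = 6·1041 − 27·78 = 6246 − 2106 = 4140
S_xx = nΣx² − (Σx)² = 6·219 − 27² = 1314 − 729 = 585
S_yy = nΣy² − (Σy)² = 6·7346 − 78² = 44076 − 6084 = 37992
r = S_xy / √(S_xx·S_yy) = 4140 / √(585·37992) = 4140 / √22225320 = 4140 / 4714.3738 = 0.8782

0.8782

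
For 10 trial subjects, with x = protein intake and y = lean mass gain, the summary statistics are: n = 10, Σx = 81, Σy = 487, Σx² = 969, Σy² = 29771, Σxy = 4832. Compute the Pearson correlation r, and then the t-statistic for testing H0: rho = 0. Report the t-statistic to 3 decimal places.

2.385

Numerator: nΣxy − (Σx)(Σy) = 10·4832 − (81)(487) = 8873
Denominator: √[(nΣx²−(Σx)²)(nΣy²−(Σy)²)]
  nΣx²−(Σx)² = 10·969 − 6561 = 3129;  nΣy²−(Σy)² = 10·29771 − 237169 = 60541
  √(3129·60541) = √189432789 = 13763.4585
r = 8873 / 13763.4585 = 0.6447
t = r·√(n−2)/√(1−r²) = 0.6447·√8 / √(1−0.415638) = 1.823487 / 0.764436 = 2.385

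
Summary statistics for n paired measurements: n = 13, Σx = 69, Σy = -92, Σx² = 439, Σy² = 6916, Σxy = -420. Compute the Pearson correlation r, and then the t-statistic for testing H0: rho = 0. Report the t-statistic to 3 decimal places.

Numerator: nΣxy − (Σx)(Σy) = 13·(-420) − (69)(-92) = 888
Denominator: √[(nΣx²−(Σx)²)(nΣy²−(Σy)²)]
  nΣx²−(Σx)² = 13·439 − 4761 = 946;  nΣy²−(Σy)² = 13·6916 − 8464 = 81444
  √(946·81444) = √77046024 = 8777.5865
r = 888 / 8777.5865 = 0.1012
t = r·√(n−2)/√(1−r²) = 0.1012·√11 / √(1−0.010241) = 0.335642 / 0.994866 = 0.337

0.337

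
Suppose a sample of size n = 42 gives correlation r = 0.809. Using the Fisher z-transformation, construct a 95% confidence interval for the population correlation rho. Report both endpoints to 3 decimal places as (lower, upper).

z_r = atanh(0.809) = 1.124128;  SE = 1/√(n−3) = 1/√39 = 0.160128
z-limits: 1.124128 ± 1.960·0.160128 = 1.124128 ± 0.313851 = [0.810277, 1.437979]
ρ-limits: (tanh 0.810277, tanh 1.437979) = (0.670, 0.893)

(0.670, 0.893)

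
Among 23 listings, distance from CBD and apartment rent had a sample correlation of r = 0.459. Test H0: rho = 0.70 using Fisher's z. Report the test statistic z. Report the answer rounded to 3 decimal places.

-1.660

z_r = atanh(0.459) = 0.496044,  z_0 = atanh(0.70) = 0.867301
SE = 1/√(n−3) = 1/√20 = 0.223607
z = (z_r − z_0)/SE = (0.496044 − 0.867301) / 0.223607 = -0.371257 / 0.223607 = -1.660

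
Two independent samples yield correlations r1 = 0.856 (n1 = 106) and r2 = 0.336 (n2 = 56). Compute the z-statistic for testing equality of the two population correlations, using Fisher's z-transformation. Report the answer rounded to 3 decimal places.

z1 = atanh(0.856) = 1.278183,  z2 = atanh(0.336) = 0.349577
SE = √(1/(n1−3) + 1/(n2−3)) = √(1/103 + 1/53) = √(0.0097087 + 0.0188679) = √0.0285766 = 0.169046
z = (z1 − z2)/SE = (1.278183 − 0.349577) / 0.169046 = 0.928606 / 0.169046 = 5.493

5.493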